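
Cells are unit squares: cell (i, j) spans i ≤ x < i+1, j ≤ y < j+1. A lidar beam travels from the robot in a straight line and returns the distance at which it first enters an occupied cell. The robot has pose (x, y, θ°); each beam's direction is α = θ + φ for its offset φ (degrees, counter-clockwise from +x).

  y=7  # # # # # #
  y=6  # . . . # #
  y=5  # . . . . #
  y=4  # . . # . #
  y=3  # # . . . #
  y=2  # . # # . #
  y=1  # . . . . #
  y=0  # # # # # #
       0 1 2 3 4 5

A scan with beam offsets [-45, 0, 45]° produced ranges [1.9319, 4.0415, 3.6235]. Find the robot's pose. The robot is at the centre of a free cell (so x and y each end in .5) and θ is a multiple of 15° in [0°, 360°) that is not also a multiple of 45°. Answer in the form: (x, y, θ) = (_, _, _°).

(x, y, θ) = (1.5, 6.5, 300°)

Enumerate (i+0.5, j+0.5, θ) over the 19 free cells and 16 admissible headings. For each, cast all 3 beams and compare to the given ranges.
  (3.5, 5.5, 165°): beam 1 = 1.7321 ≠ 1.9319 ✗
  (2.5, 4.5, 15°): beam 1 = 0.5774 ≠ 1.9319 ✗
  (4.5, 4.5, 15°): beam 1 = 0.5774 ≠ 1.9319 ✗
  (2.5, 6.5, 60°): beam 1 = 1.5529 ≠ 1.9319 ✗
  …
  (1.5, 6.5, 300°): r_1=1.9319, r_2=4.0415, r_3=3.6235 — all match ✓
Unique over the lattice → pose = (1.5, 6.5, 300°).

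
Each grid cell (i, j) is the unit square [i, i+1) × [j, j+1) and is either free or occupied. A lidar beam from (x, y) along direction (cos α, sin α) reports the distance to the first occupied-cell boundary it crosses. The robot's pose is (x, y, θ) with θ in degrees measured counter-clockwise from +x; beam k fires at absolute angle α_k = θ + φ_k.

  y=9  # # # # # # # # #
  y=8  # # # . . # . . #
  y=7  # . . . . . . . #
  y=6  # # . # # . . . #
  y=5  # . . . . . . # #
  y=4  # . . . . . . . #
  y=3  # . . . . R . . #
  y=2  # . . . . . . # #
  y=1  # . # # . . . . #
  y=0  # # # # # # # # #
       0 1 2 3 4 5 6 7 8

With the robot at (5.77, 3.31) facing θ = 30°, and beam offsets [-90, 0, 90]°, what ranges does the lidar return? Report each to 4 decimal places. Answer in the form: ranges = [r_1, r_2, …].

beam 1: φ=-90°, α=300°
  direction (0.5000, -0.8660); cell (5,3); t to first gridline: x 0.4600, y 0.3580 (then +2.0000 / +1.1547)
    (5,2) via y @ 0.3580
    (6,2) via x @ 0.4600
    (6,1) via y @ 1.5127
    (7,1) via x @ 2.4600
    (7,0) via y @ 2.6674  # hit
  → r_1 = 2.6674
beam 2: φ=0°, α=30°
  direction (0.8660, 0.5000); cell (5,3); t to first gridline: x 0.2656, y 1.3800 (then +1.1547 / +2.0000)
    (6,3) via x @ 0.2656
    (6,4) via y @ 1.3800
    (7,4) via x @ 1.4203
    (8,4) via x @ 2.5750  # hit
  → r_2 = 2.5750
beam 3: φ=90°, α=120°
  direction (-0.5000, 0.8660); cell (5,3); t to first gridline: x 1.5400, y 0.7967 (then +2.0000 / +1.1547)
    (5,4) via y @ 0.7967
    (4,4) via x @ 1.5400
    (4,5) via y @ 1.9514
    (4,6) via y @ 3.1061  # hit
  → r_3 = 3.1061

ranges = [2.6674, 2.5750, 3.1061]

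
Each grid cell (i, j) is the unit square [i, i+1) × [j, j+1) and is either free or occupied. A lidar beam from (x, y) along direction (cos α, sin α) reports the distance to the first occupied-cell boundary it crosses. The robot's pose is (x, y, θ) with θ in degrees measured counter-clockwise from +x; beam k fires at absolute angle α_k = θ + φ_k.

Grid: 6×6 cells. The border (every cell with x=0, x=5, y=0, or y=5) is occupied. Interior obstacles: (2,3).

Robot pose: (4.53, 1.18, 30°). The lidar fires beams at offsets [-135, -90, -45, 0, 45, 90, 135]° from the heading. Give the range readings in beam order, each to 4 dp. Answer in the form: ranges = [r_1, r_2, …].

ranges = [0.1863, 0.2078, 0.4866, 0.5427, 1.8159, 3.0600, 3.6545]

beam 1: φ=-135°, α=255°
  cosα=-0.2588 sinα=-0.9659 | (4,1) | tMaxX 2.0478 tMaxY 0.1863 | tΔX 3.8637 tΔY 1.0353
    t=0.1863 [y] (4,0) — stop
  → r_1 = 0.1863
beam 2: φ=-90°, α=300°
  cosα=0.5000 sinα=-0.8660 | (4,1) | tMaxX 0.9400 tMaxY 0.2078 | tΔX 2.0000 tΔY 1.1547
    t=0.2078 [y] (4,0) — stop
  → r_2 = 0.2078
beam 3: φ=-45°, α=345°
  cosα=0.9659 sinα=-0.2588 | (4,1) | tMaxX 0.4866 tMaxY 0.6955 | tΔX 1.0353 tΔY 3.8637
    t=0.4866 [x] (5,1) — stop
  → r_3 = 0.4866
beam 4: φ=0°, α=30°
  cosα=0.8660 sinα=0.5000 | (4,1) | tMaxX 0.5427 tMaxY 1.6400 | tΔX 1.1547 tΔY 2.0000
    t=0.5427 [x] (5,1) — stop
  → r_4 = 0.5427
beam 5: φ=45°, α=75°
  cosα=0.2588 sinα=0.9659 | (4,1) | tMaxX 1.8159 tMaxY 0.8489 | tΔX 3.8637 tΔY 1.0353
    t=0.8489 [y] (4,2)
    t=1.8159 [x] (5,2) — stop
  → r_5 = 1.8159
beam 6: φ=90°, α=120°
  cosα=-0.5000 sinα=0.8660 | (4,1) | tMaxX 1.0600 tMaxY 0.9469 | tΔX 2.0000 tΔY 1.1547
    t=0.9469 [y] (4,2)
    t=1.0600 [x] (3,2)
    t=2.1016 [y] (3,3)
    t=3.0600 [x] (2,3) — stop
  → r_6 = 3.0600
beam 7: φ=135°, α=165°
  cosα=-0.9659 sinα=0.2588 | (4,1) | tMaxX 0.5487 tMaxY 3.1682 | tΔX 1.0353 tΔY 3.8637
    t=0.5487 [x] (3,1)
    t=1.5840 [x] (2,1)
    t=2.6192 [x] (1,1)
    t=3.1682 [y] (1,2)
    t=3.6545 [x] (0,2) — stop
  → r_7 = 3.6545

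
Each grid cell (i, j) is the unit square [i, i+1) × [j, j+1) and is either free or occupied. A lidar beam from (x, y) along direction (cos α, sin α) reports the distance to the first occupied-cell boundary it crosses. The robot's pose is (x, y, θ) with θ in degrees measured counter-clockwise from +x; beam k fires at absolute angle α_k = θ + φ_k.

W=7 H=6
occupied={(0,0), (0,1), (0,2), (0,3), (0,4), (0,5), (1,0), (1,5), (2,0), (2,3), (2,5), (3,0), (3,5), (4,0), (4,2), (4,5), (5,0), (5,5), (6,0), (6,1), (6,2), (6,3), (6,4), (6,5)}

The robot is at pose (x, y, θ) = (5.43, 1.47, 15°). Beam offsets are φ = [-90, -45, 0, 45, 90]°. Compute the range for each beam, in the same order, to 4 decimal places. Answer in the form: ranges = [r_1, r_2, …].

beam 1: φ=-90°, α=285°
  cosα=0.2588 sinα=-0.9659 | (5,1) | tMaxX 2.2023 tMaxY 0.4866 | tΔX 3.8637 tΔY 1.0353
    t=0.4866 [y] (5,0) — stop
  → r_1 = 0.4866
beam 2: φ=-45°, α=330°
  cosα=0.8660 sinα=-0.5000 | (5,1) | tMaxX 0.6582 tMaxY 0.9400 | tΔX 1.1547 tΔY 2.0000
    t=0.6582 [x] (6,1) — stop
  → r_2 = 0.6582
beam 3: φ=0°, α=15°
  cosα=0.9659 sinα=0.2588 | (5,1) | tMaxX 0.5901 tMaxY 2.0478 | tΔX 1.0353 tΔY 3.8637
    t=0.5901 [x] (6,1) — stop
  → r_3 = 0.5901
beam 4: φ=45°, α=60°
  cosα=0.5000 sinα=0.8660 | (5,1) | tMaxX 1.1400 tMaxY 0.6120 | tΔX 2.0000 tΔY 1.1547
    t=0.6120 [y] (5,2)
    t=1.1400 [x] (6,2) — stop
  → r_4 = 1.1400
beam 5: φ=90°, α=105°
  cosα=-0.2588 sinα=0.9659 | (5,1) | tMaxX 1.6614 tMaxY 0.5487 | tΔX 3.8637 tΔY 1.0353
    t=0.5487 [y] (5,2)
    t=1.5840 [y] (5,3)
    t=1.6614 [x] (4,3)
    t=2.6192 [y] (4,4)
    t=3.6545 [y] (4,5) — stop
  → r_5 = 3.6545

ranges = [0.4866, 0.6582, 0.5901, 1.1400, 3.6545]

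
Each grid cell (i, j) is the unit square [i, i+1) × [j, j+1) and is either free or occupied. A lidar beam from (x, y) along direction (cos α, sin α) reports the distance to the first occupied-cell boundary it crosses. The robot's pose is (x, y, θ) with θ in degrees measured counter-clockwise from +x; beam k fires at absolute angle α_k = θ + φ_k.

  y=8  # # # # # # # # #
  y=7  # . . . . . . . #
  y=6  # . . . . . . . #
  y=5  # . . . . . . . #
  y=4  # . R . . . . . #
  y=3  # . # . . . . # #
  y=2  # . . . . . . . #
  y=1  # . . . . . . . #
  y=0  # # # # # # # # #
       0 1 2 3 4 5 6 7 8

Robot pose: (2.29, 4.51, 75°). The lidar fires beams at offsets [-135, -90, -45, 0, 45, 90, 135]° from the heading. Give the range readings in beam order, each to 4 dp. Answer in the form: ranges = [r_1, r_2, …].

ranges = [0.5889, 4.8762, 6.5933, 3.6131, 2.5800, 1.3355, 1.4896]

beam 1: φ=-135°, α=300°
  direction (0.5000, -0.8660); cell (2,4); t to first gridline: x 1.4200, y 0.5889 (then +2.0000 / +1.1547)
    (2,3) via y @ 0.5889  # hit
  → r_1 = 0.5889
beam 2: φ=-90°, α=345°
  direction (0.9659, -0.2588); cell (2,4); t to first gridline: x 0.7350, y 1.9705 (then +1.0353 / +3.8637)
    (3,4) via x @ 0.7350
    (4,4) via x @ 1.7703
    (4,3) via y @ 1.9705
    (5,3) via x @ 2.8056
    (6,3) via x @ 3.8409
    (7,3) via x @ 4.8762  # hit
  → r_2 = 4.8762
beam 3: φ=-45°, α=30°
  direction (0.8660, 0.5000); cell (2,4); t to first gridline: x 0.8198, y 0.9800 (then +1.1547 / +2.0000)
    (3,4) via x @ 0.8198
    (3,5) via y @ 0.9800
    (4,5) via x @ 1.9745
    (4,6) via y @ 2.9800
    (5,6) via x @ 3.1292
    (6,6) via x @ 4.2839
    (6,7) via y @ 4.9800
    (7,7) via x @ 5.4386
    (8,7) via x @ 6.5933  # hit
  → r_3 = 6.5933
beam 4: φ=0°, α=75°
  direction (0.2588, 0.9659); cell (2,4); t to first gridline: x 2.7432, y 0.5073 (then +3.8637 / +1.0353)
    (2,5) via y @ 0.5073
    (2,6) via y @ 1.5426
    (2,7) via y @ 2.5778
    (3,7) via x @ 2.7432
    (3,8) via y @ 3.6131  # hit
  → r_4 = 3.6131
beam 5: φ=45°, α=120°
  direction (-0.5000, 0.8660); cell (2,4); t to first gridline: x 0.5800, y 0.5658 (then +2.0000 / +1.1547)
    (2,5) via y @ 0.5658
    (1,5) via x @ 0.5800
    (1,6) via y @ 1.7205
    (0,6) via x @ 2.5800  # hit
  → r_5 = 2.5800
beam 6: φ=90°, α=165°
  direction (-0.9659, 0.2588); cell (2,4); t to first gridline: x 0.3002, y 1.8932 (then +1.0353 / +3.8637)
    (1,4) via x @ 0.3002
    (0,4) via x @ 1.3355  # hit
  → r_6 = 1.3355
beam 7: φ=135°, α=210°
  direction (-0.8660, -0.5000); cell (2,4); t to first gridline: x 0.3349, y 1.0200 (then +1.1547 / +2.0000)
    (1,4) via x @ 0.3349
    (1,3) via y @ 1.0200
    (0,3) via x @ 1.4896  # hit
  → r_7 = 1.4896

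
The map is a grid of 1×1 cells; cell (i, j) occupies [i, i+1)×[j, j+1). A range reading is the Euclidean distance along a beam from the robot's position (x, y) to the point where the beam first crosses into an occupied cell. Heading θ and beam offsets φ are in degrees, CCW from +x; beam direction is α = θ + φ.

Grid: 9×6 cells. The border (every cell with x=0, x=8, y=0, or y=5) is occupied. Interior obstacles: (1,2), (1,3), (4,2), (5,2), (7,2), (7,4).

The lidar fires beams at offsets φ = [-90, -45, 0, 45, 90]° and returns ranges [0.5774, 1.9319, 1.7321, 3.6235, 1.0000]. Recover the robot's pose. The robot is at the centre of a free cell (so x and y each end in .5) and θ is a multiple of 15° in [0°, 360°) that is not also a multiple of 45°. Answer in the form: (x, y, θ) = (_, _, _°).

(x, y, θ) = (2.5, 1.5, 30°)

The pose lattice has 22·16 = 352 candidates. Test each by forward raycasting.
  (5.5, 4.5, 15°): beam 1 = 1.5529 ≠ 0.5774 ✗
  (3.5, 2.5, 345°): beam 1 = 1.5529 ≠ 0.5774 ✗
  (1.5, 4.5, 60°): beam 1 = 3.0000 ≠ 0.5774 ✗
  …
  (2.5, 1.5, 30°): r_1=0.5774, r_2=1.9319, r_3=1.7321, r_4=3.6235, r_5=1.0000 — all match ✓
Unique over the lattice → pose = (2.5, 1.5, 30°).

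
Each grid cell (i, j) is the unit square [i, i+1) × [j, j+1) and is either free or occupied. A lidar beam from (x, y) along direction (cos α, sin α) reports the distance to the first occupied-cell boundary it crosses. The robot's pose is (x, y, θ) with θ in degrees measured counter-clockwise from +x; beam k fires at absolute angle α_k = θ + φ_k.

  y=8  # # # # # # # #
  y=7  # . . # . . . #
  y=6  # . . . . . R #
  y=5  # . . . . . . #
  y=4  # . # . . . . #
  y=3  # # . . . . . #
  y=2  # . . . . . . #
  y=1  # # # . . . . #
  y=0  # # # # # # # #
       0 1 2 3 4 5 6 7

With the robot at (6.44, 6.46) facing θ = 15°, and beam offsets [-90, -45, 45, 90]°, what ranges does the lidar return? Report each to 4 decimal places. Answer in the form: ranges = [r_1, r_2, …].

beam 1: φ=-90°, α=285°
  direction (0.2588, -0.9659); cell (6,6); t to first gridline: x 2.1637, y 0.4762 (then +3.8637 / +1.0353)
    (6,5) via y @ 0.4762
    (6,4) via y @ 1.5115
    (7,4) via x @ 2.1637  # hit
  → r_1 = 2.1637
beam 2: φ=-45°, α=330°
  direction (0.8660, -0.5000); cell (6,6); t to first gridline: x 0.6466, y 0.9200 (then +1.1547 / +2.0000)
    (7,6) via x @ 0.6466  # hit
  → r_2 = 0.6466
beam 3: φ=45°, α=60°
  direction (0.5000, 0.8660); cell (6,6); t to first gridline: x 1.1200, y 0.6235 (then +2.0000 / +1.1547)
    (6,7) via y @ 0.6235
    (7,7) via x @ 1.1200  # hit
  → r_3 = 1.1200
beam 4: φ=90°, α=105°
  direction (-0.2588, 0.9659); cell (6,6); t to first gridline: x 1.7000, y 0.5590 (then +3.8637 / +1.0353)
    (6,7) via y @ 0.5590
    (6,8) via y @ 1.5943  # hit
  → r_4 = 1.5943

ranges = [2.1637, 0.6466, 1.1200, 1.5943]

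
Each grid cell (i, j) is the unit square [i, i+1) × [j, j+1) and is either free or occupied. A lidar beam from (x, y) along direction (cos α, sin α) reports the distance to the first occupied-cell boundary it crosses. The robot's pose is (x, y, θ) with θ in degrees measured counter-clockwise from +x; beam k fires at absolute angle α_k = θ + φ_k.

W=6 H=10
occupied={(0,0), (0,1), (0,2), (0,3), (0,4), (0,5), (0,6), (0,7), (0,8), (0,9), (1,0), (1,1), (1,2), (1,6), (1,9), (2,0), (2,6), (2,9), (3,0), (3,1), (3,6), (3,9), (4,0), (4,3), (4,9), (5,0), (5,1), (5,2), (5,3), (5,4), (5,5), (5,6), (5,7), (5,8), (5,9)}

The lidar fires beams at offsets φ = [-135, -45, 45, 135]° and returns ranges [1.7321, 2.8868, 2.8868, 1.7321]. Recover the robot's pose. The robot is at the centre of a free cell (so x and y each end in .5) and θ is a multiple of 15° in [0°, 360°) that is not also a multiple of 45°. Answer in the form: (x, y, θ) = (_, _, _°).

Candidates: 25 free-cell centres × 16 headings = 400 poses. Raycast each; keep the one whose scan matches to 4 dp.
  (2.5, 1.5, 285°): beam 1 = 0.5774 ≠ 1.7321 ✗
  (4.5, 5.5, 150°): beam 1 = 0.5176 ≠ 1.7321 ✗
  (1.5, 3.5, 60°): beam 1 = 0.5176 ≠ 1.7321 ✗
  (1.5, 3.5, 300°): beam 1 = 0.5176 ≠ 1.7321 ✗
  …
  (2.5, 4.5, 345°): r_1=1.7321, r_2=2.8868, r_3=2.8868, r_4=1.7321 — all match ✓
Only this pose fits every beam.

(x, y, θ) = (2.5, 4.5, 345°)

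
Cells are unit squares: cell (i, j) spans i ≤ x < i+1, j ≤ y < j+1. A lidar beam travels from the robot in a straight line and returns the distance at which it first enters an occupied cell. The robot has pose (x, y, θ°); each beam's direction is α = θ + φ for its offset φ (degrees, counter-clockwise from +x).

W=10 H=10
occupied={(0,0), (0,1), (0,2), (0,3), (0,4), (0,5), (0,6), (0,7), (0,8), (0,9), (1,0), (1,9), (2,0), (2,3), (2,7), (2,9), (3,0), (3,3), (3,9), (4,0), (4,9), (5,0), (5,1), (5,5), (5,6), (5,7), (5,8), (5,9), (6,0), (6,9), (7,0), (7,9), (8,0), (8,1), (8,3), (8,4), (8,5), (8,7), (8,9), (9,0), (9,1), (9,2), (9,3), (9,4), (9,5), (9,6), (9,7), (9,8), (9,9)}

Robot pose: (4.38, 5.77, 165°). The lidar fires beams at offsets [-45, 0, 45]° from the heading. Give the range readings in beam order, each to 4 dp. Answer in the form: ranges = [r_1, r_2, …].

ranges = [3.7297, 3.4992, 3.9029]

beam 1: φ=-45°, α=120°
  d=(-0.5000,0.8660)  start (4,5)  tX=0.7600 tY=0.2656  stride 1/|dx|=2.0000 1/|dy|=1.1547
    cross y-line → (4,6), t=0.2656
    cross x-line → (3,6), t=0.7600
    cross y-line → (3,7), t=1.4203
    cross y-line → (3,8), t=2.5750
    cross x-line → (2,8), t=2.7600
    cross y-line → (2,9), t=3.7297 (wall)
  → r_1 = 3.7297
beam 2: φ=0°, α=165°
  d=(-0.9659,0.2588)  start (4,5)  tX=0.3934 tY=0.8887  stride 1/|dx|=1.0353 1/|dy|=3.8637
    cross x-line → (3,5), t=0.3934
    cross y-line → (3,6), t=0.8887
    cross x-line → (2,6), t=1.4287
    cross x-line → (1,6), t=2.4640
    cross x-line → (0,6), t=3.4992 (wall)
  → r_2 = 3.4992
beam 3: φ=45°, α=210°
  d=(-0.8660,-0.5000)  start (4,5)  tX=0.4388 tY=1.5400  stride 1/|dx|=1.1547 1/|dy|=2.0000
    cross x-line → (3,5), t=0.4388
    cross y-line → (3,4), t=1.5400
    cross x-line → (2,4), t=1.5935
    cross x-line → (1,4), t=2.7482
    cross y-line → (1,3), t=3.5400
    cross x-line → (0,3), t=3.9029 (wall)
  → r_3 = 3.9029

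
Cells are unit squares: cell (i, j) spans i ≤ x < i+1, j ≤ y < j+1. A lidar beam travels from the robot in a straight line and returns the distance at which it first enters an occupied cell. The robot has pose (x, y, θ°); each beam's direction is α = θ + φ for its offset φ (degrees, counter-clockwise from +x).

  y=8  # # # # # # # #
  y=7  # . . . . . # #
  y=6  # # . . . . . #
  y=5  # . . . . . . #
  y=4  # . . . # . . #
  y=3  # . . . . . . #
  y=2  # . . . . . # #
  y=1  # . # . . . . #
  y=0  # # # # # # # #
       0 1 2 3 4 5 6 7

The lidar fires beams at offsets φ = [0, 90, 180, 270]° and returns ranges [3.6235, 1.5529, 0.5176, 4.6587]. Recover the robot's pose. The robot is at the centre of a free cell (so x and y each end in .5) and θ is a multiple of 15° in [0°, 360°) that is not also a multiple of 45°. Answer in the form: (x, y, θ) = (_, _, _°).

(x, y, θ) = (2.5, 2.5, 105°)

Candidates: 37 free-cell centres × 16 headings = 592 poses. Raycast each; keep the one whose scan matches to 4 dp.
  (6.5, 5.5, 345°): beam 1 = 0.5176 ≠ 3.6235 ✗
  (2.5, 3.5, 330°): beam 1 = 5.0000 ≠ 3.6235 ✗
  (3.5, 4.5, 150°): beam 1 = 2.8868 ≠ 3.6235 ✗
  (6.5, 1.5, 15°): beam 1 = 0.5176 ≠ 3.6235 ✗
  …
  (2.5, 2.5, 105°): r_1=3.6235, r_2=1.5529, r_3=0.5176, r_4=4.6587 — all match ✓
No second candidate reproduces the full scan.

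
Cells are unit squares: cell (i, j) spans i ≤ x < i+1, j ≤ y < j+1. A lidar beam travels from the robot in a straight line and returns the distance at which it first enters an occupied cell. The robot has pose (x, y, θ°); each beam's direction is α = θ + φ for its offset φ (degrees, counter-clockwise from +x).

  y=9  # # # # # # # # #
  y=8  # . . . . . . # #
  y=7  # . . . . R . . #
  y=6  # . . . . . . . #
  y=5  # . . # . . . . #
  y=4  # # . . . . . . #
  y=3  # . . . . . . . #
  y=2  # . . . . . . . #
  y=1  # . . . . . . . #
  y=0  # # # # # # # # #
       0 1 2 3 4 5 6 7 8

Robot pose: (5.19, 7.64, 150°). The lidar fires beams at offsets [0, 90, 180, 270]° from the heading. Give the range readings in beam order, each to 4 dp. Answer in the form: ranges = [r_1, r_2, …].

ranges = [2.7200, 2.3800, 3.2447, 1.5704]

beam 1: φ=0°, α=150°
  cosα=-0.8660 sinα=0.5000 | (5,7) | tMaxX 0.2194 tMaxY 0.7200 | tΔX 1.1547 tΔY 2.0000
    t=0.2194 [x] (4,7)
    t=0.7200 [y] (4,8)
    t=1.3741 [x] (3,8)
    t=2.5288 [x] (2,8)
    t=2.7200 [y] (2,9) — stop
  → r_1 = 2.7200
beam 2: φ=90°, α=240°
  cosα=-0.5000 sinα=-0.8660 | (5,7) | tMaxX 0.3800 tMaxY 0.7390 | tΔX 2.0000 tΔY 1.1547
    t=0.3800 [x] (4,7)
    t=0.7390 [y] (4,6)
    t=1.8937 [y] (4,5)
    t=2.3800 [x] (3,5) — stop
  → r_2 = 2.3800
beam 3: φ=180°, α=330°
  cosα=0.8660 sinα=-0.5000 | (5,7) | tMaxX 0.9353 tMaxY 1.2800 | tΔX 1.1547 tΔY 2.0000
    t=0.9353 [x] (6,7)
    t=1.2800 [y] (6,6)
    t=2.0900 [x] (7,6)
    t=3.2447 [x] (8,6) — stop
  → r_3 = 3.2447
beam 4: φ=270°, α=60°
  cosα=0.5000 sinα=0.8660 | (5,7) | tMaxX 1.6200 tMaxY 0.4157 | tΔX 2.0000 tΔY 1.1547
    t=0.4157 [y] (5,8)
    t=1.5704 [y] (5,9) — stop
  → r_4 = 1.5704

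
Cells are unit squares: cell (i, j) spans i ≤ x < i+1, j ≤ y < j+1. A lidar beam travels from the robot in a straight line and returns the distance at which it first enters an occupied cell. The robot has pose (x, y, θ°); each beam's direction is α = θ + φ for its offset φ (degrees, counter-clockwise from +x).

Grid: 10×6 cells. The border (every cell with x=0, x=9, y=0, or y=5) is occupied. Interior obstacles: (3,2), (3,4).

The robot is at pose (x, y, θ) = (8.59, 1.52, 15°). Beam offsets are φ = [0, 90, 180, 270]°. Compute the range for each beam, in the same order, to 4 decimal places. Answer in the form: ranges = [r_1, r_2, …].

beam 1: φ=0°, α=15°
  cosα=0.9659 sinα=0.2588 | (8,1) | tMaxX 0.4245 tMaxY 1.8546 | tΔX 1.0353 tΔY 3.8637
    t=0.4245 [x] (9,1) — stop
  → r_1 = 0.4245
beam 2: φ=90°, α=105°
  cosα=-0.2588 sinα=0.9659 | (8,1) | tMaxX 2.2796 tMaxY 0.4969 | tΔX 3.8637 tΔY 1.0353
    t=0.4969 [y] (8,2)
    t=1.5322 [y] (8,3)
    t=2.2796 [x] (7,3)
    t=2.5675 [y] (7,4)
    t=3.6028 [y] (7,5) — stop
  → r_2 = 3.6028
beam 3: φ=180°, α=195°
  cosα=-0.9659 sinα=-0.2588 | (8,1) | tMaxX 0.6108 tMaxY 2.0091 | tΔX 1.0353 tΔY 3.8637
    t=0.6108 [x] (7,1)
    t=1.6461 [x] (6,1)
    t=2.0091 [y] (6,0) — stop
  → r_3 = 2.0091
beam 4: φ=270°, α=285°
  cosα=0.2588 sinα=-0.9659 | (8,1) | tMaxX 1.5841 tMaxY 0.5383 | tΔX 3.8637 tΔY 1.0353
    t=0.5383 [y] (8,0) — stop
  → r_4 = 0.5383

ranges = [0.4245, 3.6028, 2.0091, 0.5383]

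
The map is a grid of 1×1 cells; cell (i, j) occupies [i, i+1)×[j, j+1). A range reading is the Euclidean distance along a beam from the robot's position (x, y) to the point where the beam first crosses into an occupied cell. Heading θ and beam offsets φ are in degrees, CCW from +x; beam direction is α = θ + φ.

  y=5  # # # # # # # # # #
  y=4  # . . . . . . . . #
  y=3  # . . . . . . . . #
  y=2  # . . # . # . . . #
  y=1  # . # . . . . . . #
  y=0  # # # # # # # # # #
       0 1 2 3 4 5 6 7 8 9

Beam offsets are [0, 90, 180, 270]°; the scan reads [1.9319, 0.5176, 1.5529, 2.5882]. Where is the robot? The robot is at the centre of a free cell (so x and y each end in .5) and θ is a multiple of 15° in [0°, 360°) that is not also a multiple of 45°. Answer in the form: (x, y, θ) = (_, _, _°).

Enumerate (i+0.5, j+0.5, θ) over the 29 free cells and 16 admissible headings. For each, cast all 4 beams and compare to the given ranges.
  (6.5, 4.5, 285°): beam 1 = 3.6235 ≠ 1.9319 ✗
  (4.5, 2.5, 240°): beam 1 = 1.7321 ≠ 1.9319 ✗
  (5.5, 1.5, 165°): beam 3 = 1.9319 ≠ 1.5529 ✗
  (1.5, 2.5, 120°): beam 1 = 1.0000 ≠ 1.9319 ✗
  (7.5, 2.5, 300°): beam 1 = 1.7321 ≠ 1.9319 ✗
  …
  (8.5, 3.5, 285°): r_1=1.9319, r_2=0.5176, r_3=1.5529, r_4=2.5882 — all match ✓
Unique over the lattice → pose = (8.5, 3.5, 285°).

(x, y, θ) = (8.5, 3.5, 285°)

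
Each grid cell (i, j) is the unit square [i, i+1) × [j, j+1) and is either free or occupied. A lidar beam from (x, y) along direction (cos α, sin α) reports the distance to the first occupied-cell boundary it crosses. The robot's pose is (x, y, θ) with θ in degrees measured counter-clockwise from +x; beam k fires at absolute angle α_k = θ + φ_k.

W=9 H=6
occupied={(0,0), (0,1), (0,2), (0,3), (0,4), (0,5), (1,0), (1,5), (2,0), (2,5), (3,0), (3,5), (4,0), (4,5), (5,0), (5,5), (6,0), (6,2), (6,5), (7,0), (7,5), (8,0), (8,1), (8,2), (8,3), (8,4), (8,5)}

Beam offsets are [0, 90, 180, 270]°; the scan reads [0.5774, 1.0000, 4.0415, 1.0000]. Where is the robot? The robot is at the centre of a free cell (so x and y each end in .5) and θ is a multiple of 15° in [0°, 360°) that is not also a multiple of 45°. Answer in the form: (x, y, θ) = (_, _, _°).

Enumerate (i+0.5, j+0.5, θ) over the 27 free cells and 16 admissible headings. For each, cast all 4 beams and compare to the given ranges.
  (7.5, 3.5, 105°): beam 1 = 1.5529 ≠ 0.5774 ✗
  (3.5, 4.5, 300°): beam 1 = 4.0415 ≠ 0.5774 ✗
  (2.5, 4.5, 330°): beam 1 = 4.0415 ≠ 0.5774 ✗
  (5.5, 1.5, 30°): beam 1 = 1.0000 ≠ 0.5774 ✗
  …
  (5.5, 1.5, 300°): r_1=0.5774, r_2=1.0000, r_3=4.0415, r_4=1.0000 — all match ✓
No second candidate reproduces the full scan.

(x, y, θ) = (5.5, 1.5, 300°)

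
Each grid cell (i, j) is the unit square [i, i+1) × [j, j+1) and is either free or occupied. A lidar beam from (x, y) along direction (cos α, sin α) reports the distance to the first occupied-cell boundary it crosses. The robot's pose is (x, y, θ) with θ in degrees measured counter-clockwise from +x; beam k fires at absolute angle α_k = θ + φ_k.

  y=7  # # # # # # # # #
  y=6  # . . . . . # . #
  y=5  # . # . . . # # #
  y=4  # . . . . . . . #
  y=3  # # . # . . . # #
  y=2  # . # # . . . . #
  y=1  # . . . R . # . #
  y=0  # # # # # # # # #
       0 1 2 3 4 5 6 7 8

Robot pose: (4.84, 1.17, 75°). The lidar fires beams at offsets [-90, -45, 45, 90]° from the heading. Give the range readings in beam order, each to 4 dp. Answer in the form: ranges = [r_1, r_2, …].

ranges = [0.6568, 1.3395, 1.6800, 3.9755]

beam 1: φ=-90°, α=345°
  direction (0.9659, -0.2588); cell (4,1); t to first gridline: x 0.1656, y 0.6568 (then +1.0353 / +3.8637)
    (5,1) via x @ 0.1656
    (5,0) via y @ 0.6568  # hit
  → r_1 = 0.6568
beam 2: φ=-45°, α=30°
  direction (0.8660, 0.5000); cell (4,1); t to first gridline: x 0.1848, y 1.6600 (then +1.1547 / +2.0000)
    (5,1) via x @ 0.1848
    (6,1) via x @ 1.3395  # hit
  → r_2 = 1.3395
beam 3: φ=45°, α=120°
  direction (-0.5000, 0.8660); cell (4,1); t to first gridline: x 1.6800, y 0.9584 (then +2.0000 / +1.1547)
    (4,2) via y @ 0.9584
    (3,2) via x @ 1.6800  # hit
  → r_3 = 1.6800
beam 4: φ=90°, α=165°
  direction (-0.9659, 0.2588); cell (4,1); t to first gridline: x 0.8696, y 3.2069 (then +1.0353 / +3.8637)
    (3,1) via x @ 0.8696
    (2,1) via x @ 1.9049
    (1,1) via x @ 2.9402
    (1,2) via y @ 3.2069
    (0,2) via x @ 3.9755  # hit
  → r_4 = 3.9755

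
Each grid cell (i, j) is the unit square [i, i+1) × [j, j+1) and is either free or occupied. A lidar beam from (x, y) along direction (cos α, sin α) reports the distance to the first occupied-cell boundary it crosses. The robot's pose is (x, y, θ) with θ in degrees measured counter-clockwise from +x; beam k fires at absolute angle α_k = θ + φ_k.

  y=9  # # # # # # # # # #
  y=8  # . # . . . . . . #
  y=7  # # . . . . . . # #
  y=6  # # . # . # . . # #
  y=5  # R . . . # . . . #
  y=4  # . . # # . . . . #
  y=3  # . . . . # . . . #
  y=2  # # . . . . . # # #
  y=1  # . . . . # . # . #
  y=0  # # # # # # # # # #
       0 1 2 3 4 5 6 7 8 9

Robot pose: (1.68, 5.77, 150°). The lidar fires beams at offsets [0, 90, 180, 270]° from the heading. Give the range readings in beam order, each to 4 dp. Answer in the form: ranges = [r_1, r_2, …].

ranges = [0.4600, 1.3600, 1.5400, 0.2656]

beam 1: φ=0°, α=150°
  direction (-0.8660, 0.5000); cell (1,5); t to first gridline: x 0.7852, y 0.4600 (then +1.1547 / +2.0000)
    (1,6) via y @ 0.4600  # hit
  → r_1 = 0.4600
beam 2: φ=90°, α=240°
  direction (-0.5000, -0.8660); cell (1,5); t to first gridline: x 1.3600, y 0.8891 (then +2.0000 / +1.1547)
    (1,4) via y @ 0.8891
    (0,4) via x @ 1.3600  # hit
  → r_2 = 1.3600
beam 3: φ=180°, α=330°
  direction (0.8660, -0.5000); cell (1,5); t to first gridline: x 0.3695, y 1.5400 (then +1.1547 / +2.0000)
    (2,5) via x @ 0.3695
    (3,5) via x @ 1.5242
    (3,4) via y @ 1.5400  # hit
  → r_3 = 1.5400
beam 4: φ=270°, α=60°
  direction (0.5000, 0.8660); cell (1,5); t to first gridline: x 0.6400, y 0.2656 (then +2.0000 / +1.1547)
    (1,6) via y @ 0.2656  # hit
  → r_4 = 0.2656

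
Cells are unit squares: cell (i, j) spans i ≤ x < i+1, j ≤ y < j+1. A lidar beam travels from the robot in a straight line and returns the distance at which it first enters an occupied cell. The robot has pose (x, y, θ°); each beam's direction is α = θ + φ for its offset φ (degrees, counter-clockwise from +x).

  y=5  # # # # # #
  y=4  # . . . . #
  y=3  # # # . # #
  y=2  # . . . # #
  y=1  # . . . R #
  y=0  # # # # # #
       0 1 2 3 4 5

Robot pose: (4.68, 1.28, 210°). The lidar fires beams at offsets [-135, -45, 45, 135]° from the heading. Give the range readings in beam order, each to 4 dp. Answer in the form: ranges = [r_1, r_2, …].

ranges = [0.7454, 3.8098, 0.2899, 0.3313]

beam 1: φ=-135°, α=75°
  cosα=0.2588 sinα=0.9659 | (4,1) | tMaxX 1.2364 tMaxY 0.7454 | tΔX 3.8637 tΔY 1.0353
    t=0.7454 [y] (4,2) — stop
  → r_1 = 0.7454
beam 2: φ=-45°, α=165°
  cosα=-0.9659 sinα=0.2588 | (4,1) | tMaxX 0.7040 tMaxY 2.7819 | tΔX 1.0353 tΔY 3.8637
    t=0.7040 [x] (3,1)
    t=1.7393 [x] (2,1)
    t=2.7745 [x] (1,1)
    t=2.7819 [y] (1,2)
    t=3.8098 [x] (0,2) — stop
  → r_2 = 3.8098
beam 3: φ=45°, α=255°
  cosα=-0.2588 sinα=-0.9659 | (4,1) | tMaxX 2.6273 tMaxY 0.2899 | tΔX 3.8637 tΔY 1.0353
    t=0.2899 [y] (4,0) — stop
  → r_3 = 0.2899
beam 4: φ=135°, α=345°
  cosα=0.9659 sinα=-0.2588 | (4,1) | tMaxX 0.3313 tMaxY 1.0818 | tΔX 1.0353 tΔY 3.8637
    t=0.3313 [x] (5,1) — stop
  → r_4 = 0.3313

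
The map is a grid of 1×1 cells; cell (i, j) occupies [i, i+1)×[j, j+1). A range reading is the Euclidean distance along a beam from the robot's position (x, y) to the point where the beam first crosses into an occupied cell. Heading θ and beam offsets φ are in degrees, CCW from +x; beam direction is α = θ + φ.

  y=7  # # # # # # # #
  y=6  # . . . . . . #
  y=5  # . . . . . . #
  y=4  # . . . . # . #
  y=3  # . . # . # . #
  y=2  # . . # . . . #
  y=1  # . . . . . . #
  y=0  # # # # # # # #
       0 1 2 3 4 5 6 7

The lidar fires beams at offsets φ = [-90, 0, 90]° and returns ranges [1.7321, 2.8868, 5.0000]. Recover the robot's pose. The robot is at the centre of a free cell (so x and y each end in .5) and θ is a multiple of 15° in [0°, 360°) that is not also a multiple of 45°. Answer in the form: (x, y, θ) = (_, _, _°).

Candidates: 32 free-cell centres × 16 headings = 512 poses. Raycast each; keep the one whose scan matches to 4 dp.
  (2.5, 1.5, 240°): beam 2 = 0.5774 ≠ 2.8868 ✗
  (2.5, 6.5, 30°): beam 1 = 2.8868 ≠ 1.7321 ✗
  (6.5, 6.5, 150°): beam 1 = 0.5774 ≠ 1.7321 ✗
  (4.5, 2.5, 195°): beam 1 = 4.6587 ≠ 1.7321 ✗
  (5.5, 5.5, 75°): beam 1 = 1.5529 ≠ 1.7321 ✗
  …
  (3.5, 5.5, 150°): r_1=1.7321, r_2=2.8868, r_3=5.0000 — all match ✓
Only this pose fits every beam.

(x, y, θ) = (3.5, 5.5, 150°)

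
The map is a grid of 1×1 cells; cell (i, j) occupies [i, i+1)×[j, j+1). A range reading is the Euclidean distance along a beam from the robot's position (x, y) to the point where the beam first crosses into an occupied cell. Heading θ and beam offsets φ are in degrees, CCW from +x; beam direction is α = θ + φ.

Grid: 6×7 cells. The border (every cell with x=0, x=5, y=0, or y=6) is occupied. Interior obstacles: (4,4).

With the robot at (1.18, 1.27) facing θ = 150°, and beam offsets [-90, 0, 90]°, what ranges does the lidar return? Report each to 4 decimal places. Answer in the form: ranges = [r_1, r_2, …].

ranges = [5.4617, 0.2078, 0.3118]

beam 1: φ=-90°, α=60°
  d=(0.5000,0.8660)  start (1,1)  tX=1.6400 tY=0.8429  stride 1/|dx|=2.0000 1/|dy|=1.1547
    cross y-line → (1,2), t=0.8429
    cross x-line → (2,2), t=1.6400
    cross y-line → (2,3), t=1.9976
    cross y-line → (2,4), t=3.1523
    cross x-line → (3,4), t=3.6400
    cross y-line → (3,5), t=4.3070
    cross y-line → (3,6), t=5.4617 (wall)
  → r_1 = 5.4617
beam 2: φ=0°, α=150°
  d=(-0.8660,0.5000)  start (1,1)  tX=0.2078 tY=1.4600  stride 1/|dx|=1.1547 1/|dy|=2.0000
    cross x-line → (0,1), t=0.2078 (wall)
  → r_2 = 0.2078
beam 3: φ=90°, α=240°
  d=(-0.5000,-0.8660)  start (1,1)  tX=0.3600 tY=0.3118  stride 1/|dx|=2.0000 1/|dy|=1.1547
    cross y-line → (1,0), t=0.3118 (wall)
  → r_3 = 0.3118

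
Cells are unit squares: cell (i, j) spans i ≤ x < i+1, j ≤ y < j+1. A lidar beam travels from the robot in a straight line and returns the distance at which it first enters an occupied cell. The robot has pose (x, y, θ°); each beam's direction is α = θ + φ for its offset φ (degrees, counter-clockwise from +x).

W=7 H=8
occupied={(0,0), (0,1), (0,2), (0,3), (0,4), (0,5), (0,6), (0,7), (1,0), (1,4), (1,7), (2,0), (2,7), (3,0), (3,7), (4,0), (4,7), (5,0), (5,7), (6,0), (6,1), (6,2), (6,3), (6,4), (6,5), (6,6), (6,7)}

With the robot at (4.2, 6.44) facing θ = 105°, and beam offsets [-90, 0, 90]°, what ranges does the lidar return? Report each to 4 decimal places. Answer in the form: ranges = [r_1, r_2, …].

ranges = [1.8635, 0.5798, 3.3129]

beam 1: φ=-90°, α=15°
  dir = (cos 15°, sin 15°) = (0.9659, 0.2588); from cell (4,6)
  next x-line at t=0.8282, next y-line at t=2.1637; Δt_x=1.0353, Δt_y=3.8637
    x: enter (5,6) at t=0.8282
    x: enter (6,6) at t=1.8635 ← occupied
  → r_1 = 1.8635
beam 2: φ=0°, α=105°
  dir = (cos 105°, sin 105°) = (-0.2588, 0.9659); from cell (4,6)
  next x-line at t=0.7727, next y-line at t=0.5798; Δt_x=3.8637, Δt_y=1.0353
    y: enter (4,7) at t=0.5798 ← occupied
  → r_2 = 0.5798
beam 3: φ=90°, α=195°
  dir = (cos 195°, sin 195°) = (-0.9659, -0.2588); from cell (4,6)
  next x-line at t=0.2071, next y-line at t=1.7000; Δt_x=1.0353, Δt_y=3.8637
    x: enter (3,6) at t=0.2071
    x: enter (2,6) at t=1.2423
    y: enter (2,5) at t=1.7000
    x: enter (1,5) at t=2.2776
    x: enter (0,5) at t=3.3129 ← occupied
  → r_3 = 3.3129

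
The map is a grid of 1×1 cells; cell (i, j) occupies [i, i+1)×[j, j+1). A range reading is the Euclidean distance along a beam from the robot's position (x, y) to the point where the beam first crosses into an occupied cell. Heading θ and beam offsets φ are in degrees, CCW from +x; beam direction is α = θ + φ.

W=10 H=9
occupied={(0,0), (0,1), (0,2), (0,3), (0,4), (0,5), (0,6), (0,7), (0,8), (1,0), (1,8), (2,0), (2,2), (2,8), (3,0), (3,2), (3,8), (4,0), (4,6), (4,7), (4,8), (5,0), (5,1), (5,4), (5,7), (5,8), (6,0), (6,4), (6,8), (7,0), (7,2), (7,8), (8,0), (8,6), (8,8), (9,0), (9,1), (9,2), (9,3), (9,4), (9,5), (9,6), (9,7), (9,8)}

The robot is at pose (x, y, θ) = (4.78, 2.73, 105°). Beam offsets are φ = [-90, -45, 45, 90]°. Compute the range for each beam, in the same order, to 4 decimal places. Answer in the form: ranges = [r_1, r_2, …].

ranges = [4.3689, 1.4665, 4.3648, 0.8075]

beam 1: φ=-90°, α=15°
  direction (0.9659, 0.2588); cell (4,2); t to first gridline: x 0.2278, y 1.0432 (then +1.0353 / +3.8637)
    (5,2) via x @ 0.2278
    (5,3) via y @ 1.0432
    (6,3) via x @ 1.2630
    (7,3) via x @ 2.2983
    (8,3) via x @ 3.3336
    (9,3) via x @ 4.3689  # hit
  → r_1 = 4.3689
beam 2: φ=-45°, α=60°
  direction (0.5000, 0.8660); cell (4,2); t to first gridline: x 0.4400, y 0.3118 (then +2.0000 / +1.1547)
    (4,3) via y @ 0.3118
    (5,3) via x @ 0.4400
    (5,4) via y @ 1.4665  # hit
  → r_2 = 1.4665
beam 3: φ=45°, α=150°
  direction (-0.8660, 0.5000); cell (4,2); t to first gridline: x 0.9007, y 0.5400 (then +1.1547 / +2.0000)
    (4,3) via y @ 0.5400
    (3,3) via x @ 0.9007
    (2,3) via x @ 2.0554
    (2,4) via y @ 2.5400
    (1,4) via x @ 3.2101
    (0,4) via x @ 4.3648  # hit
  → r_3 = 4.3648
beam 4: φ=90°, α=195°
  direction (-0.9659, -0.2588); cell (4,2); t to first gridline: x 0.8075, y 2.8205 (then +1.0353 / +3.8637)
    (3,2) via x @ 0.8075  # hit
  → r_4 = 0.8075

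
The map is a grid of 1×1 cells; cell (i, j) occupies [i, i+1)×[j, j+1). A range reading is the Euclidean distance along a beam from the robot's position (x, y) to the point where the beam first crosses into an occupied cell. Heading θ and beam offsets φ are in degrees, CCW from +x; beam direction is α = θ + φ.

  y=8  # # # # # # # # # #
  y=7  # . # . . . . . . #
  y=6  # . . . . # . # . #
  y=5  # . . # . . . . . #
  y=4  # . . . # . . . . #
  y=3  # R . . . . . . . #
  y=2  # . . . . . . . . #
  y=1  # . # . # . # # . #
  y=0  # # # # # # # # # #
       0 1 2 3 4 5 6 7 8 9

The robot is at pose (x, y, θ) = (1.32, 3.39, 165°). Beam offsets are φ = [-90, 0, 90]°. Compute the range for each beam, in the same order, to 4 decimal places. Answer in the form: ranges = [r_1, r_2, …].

ranges = [3.7373, 0.3313, 1.2364]

beam 1: φ=-90°, α=75°
  d=(0.2588,0.9659)  start (1,3)  tX=2.6273 tY=0.6315  stride 1/|dx|=3.8637 1/|dy|=1.0353
    cross y-line → (1,4), t=0.6315
    cross y-line → (1,5), t=1.6668
    cross x-line → (2,5), t=2.6273
    cross y-line → (2,6), t=2.7021
    cross y-line → (2,7), t=3.7373 (wall)
  → r_1 = 3.7373
beam 2: φ=0°, α=165°
  d=(-0.9659,0.2588)  start (1,3)  tX=0.3313 tY=2.3569  stride 1/|dx|=1.0353 1/|dy|=3.8637
    cross x-line → (0,3), t=0.3313 (wall)
  → r_2 = 0.3313
beam 3: φ=90°, α=255°
  d=(-0.2588,-0.9659)  start (1,3)  tX=1.2364 tY=0.4038  stride 1/|dx|=3.8637 1/|dy|=1.0353
    cross y-line → (1,2), t=0.4038
    cross x-line → (0,2), t=1.2364 (wall)
  → r_3 = 1.2364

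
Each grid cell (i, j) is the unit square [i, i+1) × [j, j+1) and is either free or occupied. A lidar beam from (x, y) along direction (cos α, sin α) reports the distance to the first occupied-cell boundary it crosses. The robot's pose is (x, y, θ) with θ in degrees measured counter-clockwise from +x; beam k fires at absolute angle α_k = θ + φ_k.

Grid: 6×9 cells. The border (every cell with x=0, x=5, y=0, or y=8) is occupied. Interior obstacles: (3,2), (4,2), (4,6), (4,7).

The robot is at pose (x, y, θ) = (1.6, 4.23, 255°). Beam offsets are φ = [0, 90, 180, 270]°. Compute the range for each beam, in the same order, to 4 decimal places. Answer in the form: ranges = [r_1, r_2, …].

ranges = [2.3182, 3.5199, 3.9030, 0.6212]

beam 1: φ=0°, α=255°
  dir = (cos 255°, sin 255°) = (-0.2588, -0.9659); from cell (1,4)
  next x-line at t=2.3182, next y-line at t=0.2381; Δt_x=3.8637, Δt_y=1.0353
    y: enter (1,3) at t=0.2381
    y: enter (1,2) at t=1.2734
    y: enter (1,1) at t=2.3087
    x: enter (0,1) at t=2.3182 ← occupied
  → r_1 = 2.3182
beam 2: φ=90°, α=345°
  dir = (cos 345°, sin 345°) = (0.9659, -0.2588); from cell (1,4)
  next x-line at t=0.4141, next y-line at t=0.8887; Δt_x=1.0353, Δt_y=3.8637
    x: enter (2,4) at t=0.4141
    y: enter (2,3) at t=0.8887
    x: enter (3,3) at t=1.4494
    x: enter (4,3) at t=2.4847
    x: enter (5,3) at t=3.5199 ← occupied
  → r_2 = 3.5199
beam 3: φ=180°, α=75°
  dir = (cos 75°, sin 75°) = (0.2588, 0.9659); from cell (1,4)
  next x-line at t=1.5455, next y-line at t=0.7972; Δt_x=3.8637, Δt_y=1.0353
    y: enter (1,5) at t=0.7972
    x: enter (2,5) at t=1.5455
    y: enter (2,6) at t=1.8324
    y: enter (2,7) at t=2.8677
    y: enter (2,8) at t=3.9030 ← occupied
  → r_3 = 3.9030
beam 4: φ=270°, α=165°
  dir = (cos 165°, sin 165°) = (-0.9659, 0.2588); from cell (1,4)
  next x-line at t=0.6212, next y-line at t=2.9751; Δt_x=1.0353, Δt_y=3.8637
    x: enter (0,4) at t=0.6212 ← occupied
  → r_4 = 0.6212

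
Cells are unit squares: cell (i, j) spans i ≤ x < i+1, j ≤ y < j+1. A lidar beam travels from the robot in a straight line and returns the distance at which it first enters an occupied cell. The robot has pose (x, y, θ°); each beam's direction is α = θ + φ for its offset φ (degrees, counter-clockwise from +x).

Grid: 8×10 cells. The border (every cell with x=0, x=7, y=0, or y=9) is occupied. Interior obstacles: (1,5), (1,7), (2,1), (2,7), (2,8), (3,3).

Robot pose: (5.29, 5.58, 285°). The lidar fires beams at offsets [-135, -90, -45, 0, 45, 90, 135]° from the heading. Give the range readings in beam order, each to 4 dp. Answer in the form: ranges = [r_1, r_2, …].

ranges = [2.8400, 4.4413, 2.5800, 4.7416, 1.9745, 1.7703, 3.4200]

beam 1: φ=-135°, α=150°
  d=(-0.8660,0.5000)  start (5,5)  tX=0.3349 tY=0.8400  stride 1/|dx|=1.1547 1/|dy|=2.0000
    cross x-line → (4,5), t=0.3349
    cross y-line → (4,6), t=0.8400
    cross x-line → (3,6), t=1.4896
    cross x-line → (2,6), t=2.6443
    cross y-line → (2,7), t=2.8400 (wall)
  → r_1 = 2.8400
beam 2: φ=-90°, α=195°
  d=(-0.9659,-0.2588)  start (5,5)  tX=0.3002 tY=2.2409  stride 1/|dx|=1.0353 1/|dy|=3.8637
    cross x-line → (4,5), t=0.3002
    cross x-line → (3,5), t=1.3355
    cross y-line → (3,4), t=2.2409
    cross x-line → (2,4), t=2.3708
    cross x-line → (1,4), t=3.4061
    cross x-line → (0,4), t=4.4413 (wall)
  → r_2 = 4.4413
beam 3: φ=-45°, α=240°
  d=(-0.5000,-0.8660)  start (5,5)  tX=0.5800 tY=0.6697  stride 1/|dx|=2.0000 1/|dy|=1.1547
    cross x-line → (4,5), t=0.5800
    cross y-line → (4,4), t=0.6697
    cross y-line → (4,3), t=1.8244
    cross x-line → (3,3), t=2.5800 (wall)
  → r_3 = 2.5800
beam 4: φ=0°, α=285°
  d=(0.2588,-0.9659)  start (5,5)  tX=2.7432 tY=0.6005  stride 1/|dx|=3.8637 1/|dy|=1.0353
    cross y-line → (5,4), t=0.6005
    cross y-line → (5,3), t=1.6357
    cross y-line → (5,2), t=2.6710
    cross x-line → (6,2), t=2.7432
    cross y-line → (6,1), t=3.7063
    cross y-line → (6,0), t=4.7416 (wall)
  → r_4 = 4.7416
beam 5: φ=45°, α=330°
  d=(0.8660,-0.5000)  start (5,5)  tX=0.8198 tY=1.1600  stride 1/|dx|=1.1547 1/|dy|=2.0000
    cross x-line → (6,5), t=0.8198
    cross y-line → (6,4), t=1.1600
    cross x-line → (7,4), t=1.9745 (wall)
  → r_5 = 1.9745
beam 6: φ=90°, α=15°
  d=(0.9659,0.2588)  start (5,5)  tX=0.7350 tY=1.6228  stride 1/|dx|=1.0353 1/|dy|=3.8637
    cross x-line → (6,5), t=0.7350
    cross y-line → (6,6), t=1.6228
    cross x-line → (7,6), t=1.7703 (wall)
  → r_6 = 1.7703
beam 7: φ=135°, α=60°
  d=(0.5000,0.8660)  start (5,5)  tX=1.4200 tY=0.4850  stride 1/|dx|=2.0000 1/|dy|=1.1547
    cross y-line → (5,6), t=0.4850
    cross x-line → (6,6), t=1.4200
    cross y-line → (6,7), t=1.6397
    cross y-line → (6,8), t=2.7944
    cross x-line → (7,8), t=3.4200 (wall)
  → r_7 = 3.4200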